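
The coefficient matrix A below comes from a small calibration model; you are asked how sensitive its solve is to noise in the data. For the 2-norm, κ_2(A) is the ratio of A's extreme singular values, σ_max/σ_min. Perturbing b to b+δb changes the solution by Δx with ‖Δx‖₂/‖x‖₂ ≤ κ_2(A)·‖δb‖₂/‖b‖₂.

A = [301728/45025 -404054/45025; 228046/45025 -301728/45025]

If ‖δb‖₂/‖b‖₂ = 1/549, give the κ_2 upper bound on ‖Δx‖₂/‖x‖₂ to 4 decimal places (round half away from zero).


form AᵀA = [5721790564/81090025 -7628890752/81090025; -7628890752/81090025 10171976836/81090025] with trace 635750696/3243601 and determinant 960400/3243601
eigenvalues of AᵀA: λ = (tr ± √(tr²−4·det))/2 = 196, 4900/3243601
so κ_2 = √(196 / (4900/3243601)) = 360.2000
perturbation bound = 360.2000·1/549 = 0.6561

0.6561


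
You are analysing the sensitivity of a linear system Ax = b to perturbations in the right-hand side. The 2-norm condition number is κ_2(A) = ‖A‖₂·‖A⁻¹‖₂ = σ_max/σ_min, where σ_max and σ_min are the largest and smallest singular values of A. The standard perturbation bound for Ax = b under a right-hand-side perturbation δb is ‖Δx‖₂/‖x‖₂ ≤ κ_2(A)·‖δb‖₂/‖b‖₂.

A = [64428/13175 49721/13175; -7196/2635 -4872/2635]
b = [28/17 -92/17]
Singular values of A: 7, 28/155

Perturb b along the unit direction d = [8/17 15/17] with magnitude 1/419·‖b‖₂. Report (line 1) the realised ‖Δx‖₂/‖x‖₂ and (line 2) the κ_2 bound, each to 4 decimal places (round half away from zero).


from the listed singular values, σ₁ = 7, σ_n = 28/155
condition number: 7 ÷ (28/155) = 38.7500
κ_2(A)·‖δb‖/‖b‖ = 0.0925
solve Ax = b  →  x = [13.7429 -17.3714]
‖b‖₂ = 5.6569 and ‖x‖₂ = 22.1502
re-solving with b+δb shifts x by Δx of norm 0.0747
dividing the unrounded norms, ‖Δx‖/‖x‖ = 0.0034
realised/bound (from unrounded values) ≈ 0.0365

0.0034
0.0925


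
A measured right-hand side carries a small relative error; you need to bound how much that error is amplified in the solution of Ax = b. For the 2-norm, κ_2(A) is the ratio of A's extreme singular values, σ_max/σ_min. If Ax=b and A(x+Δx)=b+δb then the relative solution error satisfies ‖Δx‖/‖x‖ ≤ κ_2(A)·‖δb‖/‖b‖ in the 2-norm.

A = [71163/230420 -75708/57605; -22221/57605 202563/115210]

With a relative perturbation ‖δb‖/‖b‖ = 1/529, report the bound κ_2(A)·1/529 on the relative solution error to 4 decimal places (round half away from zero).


form AᵀA = [518581521/2123735056 -287798265/265466882; -287798265/265466882 2558342961/530933764] with trace 6396165/1263376 and determinant 6561/5053504
char-poly roots: 81/16 and 81/315844
so κ_2 = √((81/16) / (81/315844)) = 140.5000
κ_2(A)·‖δb‖/‖b‖ = 0.2656

0.2656


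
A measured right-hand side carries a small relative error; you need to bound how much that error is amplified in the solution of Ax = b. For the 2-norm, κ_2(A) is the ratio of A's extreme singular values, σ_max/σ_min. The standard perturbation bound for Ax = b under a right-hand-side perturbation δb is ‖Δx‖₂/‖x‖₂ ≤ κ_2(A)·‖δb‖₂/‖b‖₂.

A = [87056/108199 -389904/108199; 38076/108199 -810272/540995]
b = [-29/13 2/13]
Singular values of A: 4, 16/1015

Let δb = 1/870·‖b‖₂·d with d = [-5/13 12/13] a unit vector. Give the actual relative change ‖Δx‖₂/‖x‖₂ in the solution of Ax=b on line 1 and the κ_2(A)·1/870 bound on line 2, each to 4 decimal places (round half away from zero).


0.0026
0.2917

σ_max = 4, σ_min = 16/1015
κ_2(A) = 4 / (16/1015) = 253.7500
worst-case relative error ≤ 253.7500 × 1/870 = 0.2917
solve Ax = b  →  x = [61.7805 14.4131]
‖b‖₂ = 2.2361 and ‖x‖₂ = 63.4395
Δx = A⁻¹·δb where δb = 1/870·2.2361·d; ‖Δx‖ = 0.1630
relative error = 0.0026
realised/bound (from unrounded values) ≈ 0.0088


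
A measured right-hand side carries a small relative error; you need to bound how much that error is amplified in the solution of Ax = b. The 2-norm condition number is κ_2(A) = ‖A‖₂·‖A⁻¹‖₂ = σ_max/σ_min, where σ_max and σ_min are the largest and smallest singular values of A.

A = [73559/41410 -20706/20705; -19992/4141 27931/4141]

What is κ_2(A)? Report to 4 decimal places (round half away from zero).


10.1000

form AᵀA = [26995201/1020100 -8757567/255025; -8757567/255025 11857381/255025] with trace 2976989/40804 and determinant 2088025/40804
λ_max, λ_min = (2976989/40804 ± √8521664417721/1664966416)/2 = 289/4, 7225/10201
σ_max=√(289/4)=(17/2), σ_min=√(7225/10201)=(85/101) → κ = 10.1000


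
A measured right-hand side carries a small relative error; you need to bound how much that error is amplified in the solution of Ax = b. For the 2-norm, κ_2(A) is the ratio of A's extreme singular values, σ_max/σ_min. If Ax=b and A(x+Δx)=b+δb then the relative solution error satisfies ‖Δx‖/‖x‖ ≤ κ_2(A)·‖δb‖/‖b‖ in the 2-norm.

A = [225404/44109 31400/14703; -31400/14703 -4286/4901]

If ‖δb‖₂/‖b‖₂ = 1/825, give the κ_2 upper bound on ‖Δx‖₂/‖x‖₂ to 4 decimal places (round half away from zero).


form AᵀA = [353139664/11512449 49046800/3837483; 49046800/3837483 6812356/1279161] with trace 2452372/68121 and determinant 64/7569
solving λ² − 2452372/68121·λ + 64/7569 = 0 gives λ = 36, 16/68121
κ_2(A) = √(λ_max/λ_min) = √(36 / (16/68121)) = 391.5000
worst-case relative error ≤ 391.5000 × 1/825 = 0.4745

0.4745


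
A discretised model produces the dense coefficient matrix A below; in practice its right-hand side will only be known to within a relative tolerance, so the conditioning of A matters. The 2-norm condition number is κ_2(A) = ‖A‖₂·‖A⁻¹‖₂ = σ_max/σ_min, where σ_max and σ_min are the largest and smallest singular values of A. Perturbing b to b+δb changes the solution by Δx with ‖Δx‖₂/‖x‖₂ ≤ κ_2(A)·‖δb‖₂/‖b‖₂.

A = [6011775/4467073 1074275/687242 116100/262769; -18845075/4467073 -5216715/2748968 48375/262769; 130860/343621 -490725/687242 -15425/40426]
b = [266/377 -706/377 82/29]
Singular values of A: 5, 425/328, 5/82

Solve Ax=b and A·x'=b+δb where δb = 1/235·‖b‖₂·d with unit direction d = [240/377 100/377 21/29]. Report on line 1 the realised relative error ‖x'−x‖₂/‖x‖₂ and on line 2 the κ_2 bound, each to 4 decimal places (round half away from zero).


from the listed singular values, σ₁ = 5, σ_n = 5/82
κ_2(A) = 5 / (5/82) = 82.0000
perturbation bound = 82.0000·1/235 = 0.3489
solve Ax = b  →  x = [8.2575 -14.6329 28.2148]
‖b‖ = 3.4641, ‖x‖ = 32.8387
with δb = [0.0094 0.0039 0.0107], A·Δx = δb → ‖Δx‖ = 0.2418
relative error = 0.0074
so the bound overstates the realised error by a factor of ≈ 47.3986 (computed from the unrounded values)

0.0074
0.3489


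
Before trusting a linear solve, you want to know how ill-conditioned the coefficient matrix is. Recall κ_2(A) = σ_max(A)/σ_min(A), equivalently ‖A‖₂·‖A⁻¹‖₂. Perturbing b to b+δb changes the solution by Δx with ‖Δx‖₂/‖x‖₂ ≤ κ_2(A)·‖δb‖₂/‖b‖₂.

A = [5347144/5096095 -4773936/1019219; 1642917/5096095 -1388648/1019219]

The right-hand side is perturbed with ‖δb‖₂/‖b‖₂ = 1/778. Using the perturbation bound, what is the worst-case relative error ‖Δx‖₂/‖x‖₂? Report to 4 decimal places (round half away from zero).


0.3994

form AᵀA = [1251645009025/1038807369961 -5561671329000/1038807369961; -5561671329000/1038807369961 24718808200000/1038807369961] with trace 15449407025/617969881 and determinant 4000000/617969881
eigenvalues of AᵀA: λ = (tr ± √(tr²−4·det))/2 = 25, 160000/617969881
σ_max=√25=5, σ_min=√(160000/617969881)=(400/24859) → κ = 310.7375
worst-case relative error ≤ 310.7375 × 1/778 = 0.3994


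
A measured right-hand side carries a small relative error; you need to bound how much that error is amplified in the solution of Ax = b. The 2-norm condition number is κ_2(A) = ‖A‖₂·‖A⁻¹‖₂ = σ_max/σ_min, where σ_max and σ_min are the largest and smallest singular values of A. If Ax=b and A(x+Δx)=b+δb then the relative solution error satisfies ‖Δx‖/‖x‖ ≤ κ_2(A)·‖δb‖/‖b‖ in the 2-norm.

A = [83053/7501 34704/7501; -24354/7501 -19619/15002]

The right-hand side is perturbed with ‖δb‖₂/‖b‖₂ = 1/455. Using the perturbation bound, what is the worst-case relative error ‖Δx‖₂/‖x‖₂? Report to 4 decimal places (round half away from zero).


AᵀA = [7490918125/56265001 3121171875/56265001; 3121171875/56265001 5202375625/225060004]; tr = 208083125/1331716, det = 390625/1331716
λ_max, λ_min = (208083125/1331716 ± √43296506103515625/1773467504656)/2 = 625/4, 625/332929
σ_max=√(625/4)=(25/2), σ_min=√(625/332929)=(25/577) → κ = 288.5000
bound on ‖Δx‖/‖x‖: κ·ε = 288.5000·1/455 = 0.6341

0.6341


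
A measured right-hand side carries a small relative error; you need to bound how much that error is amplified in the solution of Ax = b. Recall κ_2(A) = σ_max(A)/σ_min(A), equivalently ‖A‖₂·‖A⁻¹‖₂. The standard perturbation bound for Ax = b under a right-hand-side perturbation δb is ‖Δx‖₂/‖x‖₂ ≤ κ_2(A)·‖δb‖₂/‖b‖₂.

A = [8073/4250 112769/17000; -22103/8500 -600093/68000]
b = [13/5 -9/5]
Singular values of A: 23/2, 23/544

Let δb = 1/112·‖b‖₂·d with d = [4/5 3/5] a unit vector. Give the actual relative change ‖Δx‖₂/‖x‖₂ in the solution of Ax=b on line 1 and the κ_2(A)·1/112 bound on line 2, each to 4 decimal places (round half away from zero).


0.0282
2.4286

σ_max = 23/2, σ_min = 23/544
κ = σ_max/σ_min = (23/2)/(23/544) = 272.0000
κ_2(A)·‖δb‖/‖b‖ = 2.4286
solve Ax = b  →  x = [-22.6330 6.8730]
‖b‖ = 3.1623, ‖x‖ = 23.6536
δb = ε·‖b‖·d = [0.0226 0.0169]; solving A·Δx = δb gives ‖Δx‖ = 0.6678
relative error = 0.0282
so the bound overstates the realised error by a factor of ≈ 86.0192 (computed from the unrounded values)


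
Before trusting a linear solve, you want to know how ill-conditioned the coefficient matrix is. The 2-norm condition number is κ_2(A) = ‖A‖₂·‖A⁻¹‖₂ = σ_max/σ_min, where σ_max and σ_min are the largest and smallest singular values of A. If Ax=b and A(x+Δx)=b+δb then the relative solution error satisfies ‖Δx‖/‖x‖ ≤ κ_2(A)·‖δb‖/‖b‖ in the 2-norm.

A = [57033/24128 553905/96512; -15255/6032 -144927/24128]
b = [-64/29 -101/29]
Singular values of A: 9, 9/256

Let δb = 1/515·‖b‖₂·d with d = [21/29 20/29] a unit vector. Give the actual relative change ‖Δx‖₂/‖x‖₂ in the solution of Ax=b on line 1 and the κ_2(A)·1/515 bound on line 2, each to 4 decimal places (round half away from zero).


0.0020
0.4971

σ_max = 9, σ_min = 9/256
κ = σ_max/σ_min = 9/(9/256) = 256.0000
worst-case relative error ≤ 256.0000 × 1/515 = 0.4971
solve Ax = b  →  x = [105.0684 -43.6581]
‖b‖ = 4.1231, ‖x‖ = 113.7778
with δb = [0.0058 0.0055], A·Δx = δb → ‖Δx‖ = 0.2277
dividing the unrounded norms, ‖Δx‖/‖x‖ = 0.0020
tightness: 0.0020 against a bound of 0.4971 (unrounded ratio ≈ 0.0040)


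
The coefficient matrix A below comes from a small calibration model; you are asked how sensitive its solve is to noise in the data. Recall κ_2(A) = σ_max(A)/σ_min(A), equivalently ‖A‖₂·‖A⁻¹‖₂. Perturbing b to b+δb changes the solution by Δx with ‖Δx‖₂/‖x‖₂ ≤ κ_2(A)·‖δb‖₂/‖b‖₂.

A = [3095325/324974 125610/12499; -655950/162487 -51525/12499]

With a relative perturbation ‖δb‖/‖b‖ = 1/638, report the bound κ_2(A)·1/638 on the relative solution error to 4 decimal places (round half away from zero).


0.2702

M = AᵀA = [66876440625/624900004 17553823875/156225001; 17553823875/156225001 18432697725/156225001]. tr(M)=167190525/743044, det(M)=1265625/743044
eigenvalues of AᵀA: λ = (tr ± √(tr²−4·det))/2 = 225, 5625/743044
so κ_2 = √(225 / (5625/743044)) = 172.4000
κ_2(A)·‖δb‖/‖b‖ = 0.2702


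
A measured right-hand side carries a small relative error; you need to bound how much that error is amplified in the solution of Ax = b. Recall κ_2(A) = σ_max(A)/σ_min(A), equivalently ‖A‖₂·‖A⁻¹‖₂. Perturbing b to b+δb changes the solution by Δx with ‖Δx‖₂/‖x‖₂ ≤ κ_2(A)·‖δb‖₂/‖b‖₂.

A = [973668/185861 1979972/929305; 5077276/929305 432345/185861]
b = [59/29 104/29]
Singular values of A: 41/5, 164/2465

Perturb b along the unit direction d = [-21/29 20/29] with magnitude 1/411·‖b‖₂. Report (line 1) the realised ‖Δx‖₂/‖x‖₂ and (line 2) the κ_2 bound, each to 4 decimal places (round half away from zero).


largest singular value 41/5, smallest 164/2465
condition number: (41/5) ÷ (164/2465) = 123.2500
bound on ‖Δx‖/‖x‖: κ·ε = 123.2500·1/411 = 0.2999
solve Ax = b  →  x = [-5.3307 14.0619]
‖b‖₂ = 4.1231 and ‖x‖₂ = 15.0384
Δx = A⁻¹·δb where δb = 1/411·4.1231·d; ‖Δx‖ = 0.1508
dividing the unrounded norms, ‖Δx‖/‖x‖ = 0.0100
so the bound overstates the realised error by a factor of ≈ 29.9083 (computed from the unrounded values)

0.0100
0.2999


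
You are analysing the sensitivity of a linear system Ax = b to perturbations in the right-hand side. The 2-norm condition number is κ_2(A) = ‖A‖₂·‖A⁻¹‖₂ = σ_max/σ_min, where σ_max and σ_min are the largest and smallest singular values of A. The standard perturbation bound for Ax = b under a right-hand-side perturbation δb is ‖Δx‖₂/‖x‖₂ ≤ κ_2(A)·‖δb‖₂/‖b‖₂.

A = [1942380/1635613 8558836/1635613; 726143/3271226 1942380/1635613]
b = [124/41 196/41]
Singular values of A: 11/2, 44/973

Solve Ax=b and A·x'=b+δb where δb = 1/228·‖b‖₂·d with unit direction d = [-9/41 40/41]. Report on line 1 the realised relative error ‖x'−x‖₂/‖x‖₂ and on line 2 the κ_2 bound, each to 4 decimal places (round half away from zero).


largest singular value 11/2, smallest 44/973
condition number: (11/2) ÷ (44/973) = 121.6250
κ_2(A)·‖δb‖/‖b‖ = 0.5334
solve Ax = b  →  x = [-86.1375 20.1264]
2-norm of b is 5.6569; of x, 88.4575
δb = ε·‖b‖·d = [-0.0054 0.0242]; solving A·Δx = δb gives ‖Δx‖ = 0.5487
dividing the unrounded norms, ‖Δx‖/‖x‖ = 0.0062
realised/bound (from unrounded values) ≈ 0.0116

0.0062
0.5334


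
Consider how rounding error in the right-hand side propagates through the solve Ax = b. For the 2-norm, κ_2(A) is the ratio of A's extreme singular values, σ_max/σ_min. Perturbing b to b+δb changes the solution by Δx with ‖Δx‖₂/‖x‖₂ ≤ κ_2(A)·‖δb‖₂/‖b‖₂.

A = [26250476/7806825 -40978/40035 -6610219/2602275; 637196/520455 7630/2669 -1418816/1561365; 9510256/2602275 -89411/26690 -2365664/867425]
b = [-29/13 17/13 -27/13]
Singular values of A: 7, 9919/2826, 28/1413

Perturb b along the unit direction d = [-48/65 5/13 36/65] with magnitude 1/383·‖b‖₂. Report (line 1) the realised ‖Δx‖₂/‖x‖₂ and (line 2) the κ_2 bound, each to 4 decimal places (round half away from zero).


σ_max = 7, σ_min = 28/1413
condition number: 7 ÷ (28/1413) = 353.2500
worst-case relative error ≤ 353.2500 × 1/383 = 0.9223
solve Ax = b  →  x = [30.0833 0.4531 40.5179]
‖b‖₂ = 3.3166 and ‖x‖₂ = 50.4669
Δx = A⁻¹·δb where δb = 1/383·3.3166·d; ‖Δx‖ = 0.4370
realised ‖Δx‖/‖x‖ = 0.0087
realised/bound (from unrounded values) ≈ 0.0094

0.0087
0.9223


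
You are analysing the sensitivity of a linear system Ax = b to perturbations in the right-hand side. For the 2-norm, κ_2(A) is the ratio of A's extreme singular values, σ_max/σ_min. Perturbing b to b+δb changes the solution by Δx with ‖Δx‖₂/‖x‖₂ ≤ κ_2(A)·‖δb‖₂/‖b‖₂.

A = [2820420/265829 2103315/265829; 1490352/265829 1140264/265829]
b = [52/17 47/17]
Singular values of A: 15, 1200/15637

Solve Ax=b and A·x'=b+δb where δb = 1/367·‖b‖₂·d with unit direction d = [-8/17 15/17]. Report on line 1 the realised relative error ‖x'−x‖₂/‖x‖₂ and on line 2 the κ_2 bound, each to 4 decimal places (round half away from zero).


σ_max = 15, σ_min = 1200/15637
κ = σ_max/σ_min = 15/(1200/15637) = 195.4625
worst-case relative error ≤ 195.4625 × 1/367 = 0.5326
solve Ax = b  →  x = [-7.6052 10.5847]
‖b‖ = 4.1231, ‖x‖ = 13.0336
re-solving with b+δb shifts x by Δx of norm 0.1464
dividing the unrounded norms, ‖Δx‖/‖x‖ = 0.0112
realised/bound (from unrounded values) ≈ 0.0211

0.0112
0.5326


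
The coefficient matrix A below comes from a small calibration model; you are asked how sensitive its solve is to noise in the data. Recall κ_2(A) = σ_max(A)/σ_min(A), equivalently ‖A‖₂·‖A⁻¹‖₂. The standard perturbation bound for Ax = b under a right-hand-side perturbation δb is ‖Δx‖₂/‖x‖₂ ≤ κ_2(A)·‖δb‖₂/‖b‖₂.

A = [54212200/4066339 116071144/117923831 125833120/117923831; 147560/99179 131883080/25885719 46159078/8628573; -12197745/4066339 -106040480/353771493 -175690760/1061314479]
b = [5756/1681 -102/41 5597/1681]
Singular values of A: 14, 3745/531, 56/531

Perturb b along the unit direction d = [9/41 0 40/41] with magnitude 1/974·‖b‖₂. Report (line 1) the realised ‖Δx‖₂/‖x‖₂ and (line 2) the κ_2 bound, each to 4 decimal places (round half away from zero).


0.0014
0.1363

from the listed singular values, σ₁ = 14, σ_n = 56/531
condition number: 14 ÷ (56/531) = 132.7500
κ_2(A)·‖δb‖/‖b‖ = 0.1363
solve Ax = b  →  x = [0.2327 -27.7301 25.8798]
‖b‖₂ = 5.3852 and ‖x‖₂ = 37.9312
with δb = [0.0012 0.0000 0.0054], A·Δx = δb → ‖Δx‖ = 0.0524
realised ‖Δx‖/‖x‖ = 0.0014
realised/bound (from unrounded values) ≈ 0.0101


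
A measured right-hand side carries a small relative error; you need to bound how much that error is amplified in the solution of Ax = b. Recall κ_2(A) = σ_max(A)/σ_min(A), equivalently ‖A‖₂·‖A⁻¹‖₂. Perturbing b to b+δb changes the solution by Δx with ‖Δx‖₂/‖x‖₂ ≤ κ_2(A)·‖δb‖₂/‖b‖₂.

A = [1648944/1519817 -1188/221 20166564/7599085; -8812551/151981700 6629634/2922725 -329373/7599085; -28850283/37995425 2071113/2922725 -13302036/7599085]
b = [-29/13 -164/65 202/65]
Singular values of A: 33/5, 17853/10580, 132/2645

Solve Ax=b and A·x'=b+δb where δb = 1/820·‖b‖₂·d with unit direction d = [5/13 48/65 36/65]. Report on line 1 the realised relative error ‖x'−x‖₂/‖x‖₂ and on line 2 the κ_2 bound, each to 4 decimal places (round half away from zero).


0.0055
0.1613

largest singular value 33/5, smallest 132/2645
κ = σ_max/σ_min = (33/5)/(132/2645) = 132.2500
κ_2(A)·‖δb‖/‖b‖ = 0.1613
solve Ax = b  →  x = [17.6372 -0.8481 -9.7692]
‖b‖ = 4.5826, ‖x‖ = 20.1799
with δb = [0.0021 0.0041 0.0031], A·Δx = δb → ‖Δx‖ = 0.1120
relative error = 0.0055
realised/bound (from unrounded values) ≈ 0.0344


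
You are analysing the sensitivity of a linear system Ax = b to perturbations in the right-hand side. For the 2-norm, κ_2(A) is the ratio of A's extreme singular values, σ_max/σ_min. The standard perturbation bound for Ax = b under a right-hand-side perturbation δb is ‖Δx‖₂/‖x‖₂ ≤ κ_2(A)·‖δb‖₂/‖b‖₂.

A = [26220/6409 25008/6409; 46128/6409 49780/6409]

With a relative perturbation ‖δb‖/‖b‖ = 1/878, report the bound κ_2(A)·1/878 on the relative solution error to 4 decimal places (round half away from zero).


0.0444

M = AᵀA = [9741456/142129 10214400/142129; 10214400/142129 10738576/142129]. tr(M)=24352/169, det(M)=2304/169
λ_max, λ_min = (24352/169 ± √591462400/28561)/2 = 144, 16/169
κ = σ_max/σ_min = 12/(4/13) = 39.0000
κ_2(A)·‖δb‖/‖b‖ = 0.0444


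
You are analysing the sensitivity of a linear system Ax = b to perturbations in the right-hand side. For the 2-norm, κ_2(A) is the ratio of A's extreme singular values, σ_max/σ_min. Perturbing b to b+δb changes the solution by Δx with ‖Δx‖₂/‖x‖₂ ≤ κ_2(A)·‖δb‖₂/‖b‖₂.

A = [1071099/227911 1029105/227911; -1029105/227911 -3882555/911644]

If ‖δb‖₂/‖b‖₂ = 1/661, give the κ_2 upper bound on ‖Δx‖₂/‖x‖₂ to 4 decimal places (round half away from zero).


AᵀA = [2623436586/61763881 9993638655/247055524; 9993638655/247055524 38072707425/988222096]; tr = 95181561/1175056, det = 164025/1175056
eigenvalues of AᵀA: λ = (tr ± √(tr²−4·det))/2 = 81, 2025/1175056
κ = σ_max/σ_min = 9/(45/1084) = 216.8000
perturbation bound = 216.8000·1/661 = 0.3280

0.3280


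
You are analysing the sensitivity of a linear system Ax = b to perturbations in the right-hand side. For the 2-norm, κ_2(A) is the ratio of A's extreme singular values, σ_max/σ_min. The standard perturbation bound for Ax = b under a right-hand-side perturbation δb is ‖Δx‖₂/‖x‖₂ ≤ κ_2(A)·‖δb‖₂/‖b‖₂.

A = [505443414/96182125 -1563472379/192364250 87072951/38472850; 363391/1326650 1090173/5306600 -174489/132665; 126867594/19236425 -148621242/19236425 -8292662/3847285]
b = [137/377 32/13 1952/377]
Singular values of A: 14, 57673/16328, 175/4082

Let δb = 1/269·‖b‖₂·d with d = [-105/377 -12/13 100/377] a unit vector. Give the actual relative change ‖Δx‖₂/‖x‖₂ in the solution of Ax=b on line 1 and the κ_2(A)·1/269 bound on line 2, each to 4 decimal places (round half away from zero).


largest singular value 14, smallest 175/4082
condition number: 14 ÷ (175/4082) = 326.5600
κ_2(A)·‖δb‖/‖b‖ = 1.2140
solve Ax = b  →  x = [-17.4891 -13.4739 -7.6184]
2-norm of b is 5.7446; of x, 23.3549
with δb = [-0.0059 -0.0197 0.0057], A·Δx = δb → ‖Δx‖ = 0.4981
dividing the unrounded norms, ‖Δx‖/‖x‖ = 0.0213
realised/bound (from unrounded values) ≈ 0.0176

0.0213
1.2140


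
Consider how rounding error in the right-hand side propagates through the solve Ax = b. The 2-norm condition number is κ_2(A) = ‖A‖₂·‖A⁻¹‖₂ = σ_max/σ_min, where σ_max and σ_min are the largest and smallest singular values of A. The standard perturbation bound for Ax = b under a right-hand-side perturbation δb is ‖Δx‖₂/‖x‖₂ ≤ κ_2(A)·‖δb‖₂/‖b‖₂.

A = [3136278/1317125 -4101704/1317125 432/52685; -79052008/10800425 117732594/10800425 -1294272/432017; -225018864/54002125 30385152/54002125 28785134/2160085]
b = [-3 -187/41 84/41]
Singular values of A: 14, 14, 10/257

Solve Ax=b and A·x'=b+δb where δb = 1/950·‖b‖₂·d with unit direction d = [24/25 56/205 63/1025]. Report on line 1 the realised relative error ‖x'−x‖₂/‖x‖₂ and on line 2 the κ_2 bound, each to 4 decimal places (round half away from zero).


0.0015
0.3787

σ_max = 14, σ_min = 10/257
condition number: 14 ÷ (10/257) = 359.8000
perturbation bound = 359.8000·1/950 = 0.3787
solve Ax = b  →  x = [-80.1432 -60.3753 -22.3568]
‖b‖₂ = 5.8310 and ‖x‖₂ = 102.8004
Δx = A⁻¹·δb where δb = 1/950·5.8310·d; ‖Δx‖ = 0.1577
realised ‖Δx‖/‖x‖ = 0.0015
tightness: 0.0015 against a bound of 0.3787 (unrounded ratio ≈ 0.0041)


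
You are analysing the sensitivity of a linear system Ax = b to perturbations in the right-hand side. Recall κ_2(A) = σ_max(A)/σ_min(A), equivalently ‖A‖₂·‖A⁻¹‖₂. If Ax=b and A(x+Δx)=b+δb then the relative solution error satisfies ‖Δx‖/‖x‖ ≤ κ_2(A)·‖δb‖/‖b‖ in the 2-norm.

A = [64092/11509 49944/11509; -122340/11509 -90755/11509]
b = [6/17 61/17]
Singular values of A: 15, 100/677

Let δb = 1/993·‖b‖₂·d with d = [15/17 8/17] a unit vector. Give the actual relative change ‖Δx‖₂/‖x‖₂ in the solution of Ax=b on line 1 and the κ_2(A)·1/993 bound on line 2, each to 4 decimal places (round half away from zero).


0.0018
0.1023

σ_max = 15, σ_min = 100/677
condition number: 15 ÷ (100/677) = 101.5500
bound on ‖Δx‖/‖x‖: κ·ε = 101.5500·1/993 = 0.1023
solve Ax = b  →  x = [-8.2840 10.7120]
‖b‖ = 3.6056, ‖x‖ = 13.5415
δb = ε·‖b‖·d = [0.0032 0.0017]; solving A·Δx = δb gives ‖Δx‖ = 0.0246
dividing the unrounded norms, ‖Δx‖/‖x‖ = 0.0018
so the bound overstates the realised error by a factor of ≈ 56.3359 (computed from the unrounded values)


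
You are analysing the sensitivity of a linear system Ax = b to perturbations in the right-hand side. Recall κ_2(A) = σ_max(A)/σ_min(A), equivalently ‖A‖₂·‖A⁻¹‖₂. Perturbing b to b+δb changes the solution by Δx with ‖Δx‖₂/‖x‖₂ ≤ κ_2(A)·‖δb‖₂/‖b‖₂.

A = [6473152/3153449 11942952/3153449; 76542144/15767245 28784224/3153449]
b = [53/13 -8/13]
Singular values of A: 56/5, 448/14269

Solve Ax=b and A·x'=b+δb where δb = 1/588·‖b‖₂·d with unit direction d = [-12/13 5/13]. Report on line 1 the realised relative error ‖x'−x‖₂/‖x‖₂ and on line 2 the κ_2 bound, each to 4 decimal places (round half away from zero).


0.0018
0.6067

σ_max = 56/5, σ_min = 448/14269
condition number: (56/5) ÷ (448/14269) = 356.7250
κ_2(A)·‖δb‖/‖b‖ = 0.6067
solve Ax = b  →  x = [112.4554 -59.8750]
‖b‖ = 4.1231, ‖x‖ = 127.4018
with δb = [-0.0065 0.0027], A·Δx = δb → ‖Δx‖ = 0.2233
realised ‖Δx‖/‖x‖ = 0.0018
realised/bound (from unrounded values) ≈ 0.0029


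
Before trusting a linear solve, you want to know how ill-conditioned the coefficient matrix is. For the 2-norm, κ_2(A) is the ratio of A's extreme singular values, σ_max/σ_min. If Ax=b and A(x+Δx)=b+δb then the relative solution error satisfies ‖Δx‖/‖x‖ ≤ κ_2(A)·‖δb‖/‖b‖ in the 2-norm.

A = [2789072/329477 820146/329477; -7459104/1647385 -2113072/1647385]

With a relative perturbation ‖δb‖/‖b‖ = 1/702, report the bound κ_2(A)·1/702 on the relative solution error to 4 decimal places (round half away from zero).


0.3451

form AᵀA = [865437017344/9390579025 252414463392/9390579025; 252414463392/9390579025 73636885156/9390579025] with trace 37562956100/375623161 and determinant 64000000/375623161
solving λ² − 37562956100/375623161·λ + 64000000/375623161 = 0 gives λ = 100, 640000/375623161
κ = σ_max/σ_min = 10/(800/19381) = 242.2625
worst-case relative error ≤ 242.2625 × 1/702 = 0.3451


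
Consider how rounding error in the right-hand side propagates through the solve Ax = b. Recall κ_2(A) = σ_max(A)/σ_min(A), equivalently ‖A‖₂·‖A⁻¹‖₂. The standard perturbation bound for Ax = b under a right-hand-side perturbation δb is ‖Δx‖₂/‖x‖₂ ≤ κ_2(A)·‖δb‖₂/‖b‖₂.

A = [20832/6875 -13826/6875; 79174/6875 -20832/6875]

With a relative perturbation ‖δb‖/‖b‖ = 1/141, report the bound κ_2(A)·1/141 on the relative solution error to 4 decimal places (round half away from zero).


0.0780

AᵀA = [53619956/378125 -15499008/378125; -15499008/378125 5001044/378125]; tr = 468968/3025, det = 14776336/75625
eigenvalues of AᵀA: λ = (tr ± √(tr²−4·det))/2 = 3844/25, 3844/3025
κ_2(A) = √(λ_max/λ_min) = √((3844/25) / (3844/3025)) = 11.0000
worst-case relative error ≤ 11.0000 × 1/141 = 0.0780


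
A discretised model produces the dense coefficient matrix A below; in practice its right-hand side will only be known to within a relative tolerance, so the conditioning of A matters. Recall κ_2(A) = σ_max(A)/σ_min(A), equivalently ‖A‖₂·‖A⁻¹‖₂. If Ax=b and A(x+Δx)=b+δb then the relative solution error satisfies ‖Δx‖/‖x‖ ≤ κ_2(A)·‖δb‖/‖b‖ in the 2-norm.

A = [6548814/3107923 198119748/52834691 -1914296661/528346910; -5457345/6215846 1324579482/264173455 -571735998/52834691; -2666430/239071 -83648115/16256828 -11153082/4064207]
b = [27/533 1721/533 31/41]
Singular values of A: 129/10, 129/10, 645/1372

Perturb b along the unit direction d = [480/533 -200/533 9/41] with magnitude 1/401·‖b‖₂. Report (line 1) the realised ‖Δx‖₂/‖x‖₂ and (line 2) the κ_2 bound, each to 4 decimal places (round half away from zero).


largest singular value 129/10, smallest 645/1372
κ_2(A) = (129/10) / (645/1372) = 27.4400
κ_2(A)·‖δb‖/‖b‖ = 0.0684
solve Ax = b  →  x = [0.9326 -1.5788 -1.1056]
‖b‖₂ = 3.3166 and ‖x‖₂ = 2.1412
re-solving with b+δb shifts x by Δx of norm 0.0176
realised ‖Δx‖/‖x‖ = 0.0082
so the bound overstates the realised error by a factor of ≈ 8.3282 (computed from the unrounded values)

0.0082
0.0684


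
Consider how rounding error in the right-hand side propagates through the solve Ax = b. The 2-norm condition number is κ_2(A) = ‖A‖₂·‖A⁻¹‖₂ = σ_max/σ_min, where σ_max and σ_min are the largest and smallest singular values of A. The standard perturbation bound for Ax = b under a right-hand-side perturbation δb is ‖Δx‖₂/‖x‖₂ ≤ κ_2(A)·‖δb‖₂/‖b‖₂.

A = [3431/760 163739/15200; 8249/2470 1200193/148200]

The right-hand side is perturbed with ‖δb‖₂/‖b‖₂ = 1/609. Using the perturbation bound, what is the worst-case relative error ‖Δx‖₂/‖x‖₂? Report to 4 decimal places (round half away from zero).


form AᵀA = [123126545/3904576 17729321879/234274560; 17729321879/234274560 2553044865601/14056473600] with trace 17729588329/83174400 and determinant 28398241/83174400
eigenvalues of AᵀA: λ = (tr ± √(tr²−4·det))/2 = 5329/25, 5329/3326976
κ_2(A) = √(λ_max/λ_min) = √((5329/25) / (5329/3326976)) = 364.8000
perturbation bound = 364.8000·1/609 = 0.5990

0.5990


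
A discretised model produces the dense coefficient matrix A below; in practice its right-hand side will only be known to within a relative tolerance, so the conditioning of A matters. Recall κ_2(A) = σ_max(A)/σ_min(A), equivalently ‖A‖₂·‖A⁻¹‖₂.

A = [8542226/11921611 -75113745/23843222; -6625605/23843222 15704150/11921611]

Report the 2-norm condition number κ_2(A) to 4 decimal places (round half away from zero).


M = AᵀA = [1986846992641/3363900800836 -2206177752240/840975200209; -2206177752240/840975200209 39222224833225/3363900800836]. tr(M)=12257308693/1000565378, det(M)=37515625/8004523024
char-poly roots: 49/4 and 765625/2001130756
σ_max=√(49/4)=(7/2), σ_min=√(765625/2001130756)=(875/44734) → κ = 178.9360

178.9360


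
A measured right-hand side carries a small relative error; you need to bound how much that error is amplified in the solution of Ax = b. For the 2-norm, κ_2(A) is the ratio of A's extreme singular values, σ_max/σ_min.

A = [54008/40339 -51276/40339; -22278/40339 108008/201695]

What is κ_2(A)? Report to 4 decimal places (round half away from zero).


267.5000

AᵀA = [20196292/9628609 -96170256/48143045; -96170256/48143045 457967056/240715225]; tr = 1144916/286225, det = 64/286225
eigenvalues of AᵀA: λ = (tr ± √(tr²−4·det))/2 = 4, 16/286225
κ_2(A) = √(λ_max/λ_min) = √(4 / (16/286225)) = 267.5000


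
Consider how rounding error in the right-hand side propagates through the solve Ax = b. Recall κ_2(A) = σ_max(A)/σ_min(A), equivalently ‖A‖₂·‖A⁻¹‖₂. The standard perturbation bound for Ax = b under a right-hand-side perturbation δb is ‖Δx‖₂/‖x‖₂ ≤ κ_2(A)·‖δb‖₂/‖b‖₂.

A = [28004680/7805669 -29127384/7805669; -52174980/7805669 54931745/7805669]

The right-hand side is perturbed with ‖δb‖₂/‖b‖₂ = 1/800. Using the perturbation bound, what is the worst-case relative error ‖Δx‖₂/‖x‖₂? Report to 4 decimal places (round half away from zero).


form AᵀA = [12133185605200/210825150649 -12739673926980/210825150649; -12739673926980/210825150649 13376820440929/210825150649] with trace 30332944169/250683889 and determinant 23425600/250683889
solving λ² − 30332944169/250683889·λ + 23425600/250683889 = 0 gives λ = 121, 193600/250683889
κ = σ_max/σ_min = 11/(440/15833) = 395.8250
κ_2(A)·‖δb‖/‖b‖ = 0.4948

0.4948


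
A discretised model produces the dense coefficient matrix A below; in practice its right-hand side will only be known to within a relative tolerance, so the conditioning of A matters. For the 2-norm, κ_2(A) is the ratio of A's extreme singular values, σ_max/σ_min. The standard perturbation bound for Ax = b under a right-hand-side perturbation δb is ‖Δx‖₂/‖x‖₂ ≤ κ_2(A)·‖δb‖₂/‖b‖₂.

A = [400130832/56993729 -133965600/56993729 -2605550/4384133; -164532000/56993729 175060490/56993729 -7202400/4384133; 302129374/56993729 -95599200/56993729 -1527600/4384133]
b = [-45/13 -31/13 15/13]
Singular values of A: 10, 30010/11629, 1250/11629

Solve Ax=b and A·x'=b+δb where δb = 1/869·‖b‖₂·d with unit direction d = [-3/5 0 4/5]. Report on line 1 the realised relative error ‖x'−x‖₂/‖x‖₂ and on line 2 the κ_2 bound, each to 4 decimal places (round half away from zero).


0.0017
0.1071

from the listed singular values, σ₁ = 10, σ_n = 1250/11629
κ = σ_max/σ_min = 10/(1250/11629) = 93.0320
bound on ‖Δx‖/‖x‖: κ·ε = 93.0320·1/869 = 0.1071
solve Ax = b  →  x = [6.9870 17.0288 21.0121]
‖b‖₂ = 4.3589 and ‖x‖₂ = 27.9340
re-solving with b+δb shifts x by Δx of norm 0.0467
relative error = 0.0017
tightness: 0.0017 against a bound of 0.1071 (unrounded ratio ≈ 0.0156)


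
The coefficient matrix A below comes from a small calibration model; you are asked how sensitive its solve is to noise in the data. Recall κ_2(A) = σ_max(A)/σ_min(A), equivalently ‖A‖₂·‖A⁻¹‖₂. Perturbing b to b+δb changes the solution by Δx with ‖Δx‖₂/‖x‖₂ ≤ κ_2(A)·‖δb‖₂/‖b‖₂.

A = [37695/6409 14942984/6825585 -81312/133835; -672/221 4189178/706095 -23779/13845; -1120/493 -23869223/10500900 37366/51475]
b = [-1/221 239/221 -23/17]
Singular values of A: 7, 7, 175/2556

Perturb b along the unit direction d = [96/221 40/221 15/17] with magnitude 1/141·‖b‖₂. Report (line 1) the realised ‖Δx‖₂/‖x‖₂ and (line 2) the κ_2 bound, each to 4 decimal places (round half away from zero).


from the listed singular values, σ₁ = 7, σ_n = 175/2556
κ = σ_max/σ_min = 7/(175/2556) = 102.2400
perturbation bound = 102.2400·1/141 = 0.7251
solve Ax = b  →  x = [-0.0049 -3.8957 -14.0780]
‖b‖ = 1.7321, ‖x‖ = 14.6071
δb = ε·‖b‖·d = [0.0053 0.0022 0.0108]; solving A·Δx = δb gives ‖Δx‖ = 0.1794
dividing the unrounded norms, ‖Δx‖/‖x‖ = 0.0123
realised/bound (from unrounded values) ≈ 0.0169

0.0123
0.7251


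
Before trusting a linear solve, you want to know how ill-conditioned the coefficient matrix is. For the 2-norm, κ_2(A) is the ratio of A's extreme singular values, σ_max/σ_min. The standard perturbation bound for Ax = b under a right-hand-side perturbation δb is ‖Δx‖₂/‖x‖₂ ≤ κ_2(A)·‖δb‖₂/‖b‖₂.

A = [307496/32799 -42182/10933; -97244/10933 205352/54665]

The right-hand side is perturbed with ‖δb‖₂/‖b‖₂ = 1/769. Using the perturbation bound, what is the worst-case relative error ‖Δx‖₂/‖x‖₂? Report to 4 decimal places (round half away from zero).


0.2828

M = AᵀA = [213628240/1279161 -148349264/2131935; -148349264/2131935 103035044/3553225]. tr(M)=37088884/189225, det(M)=153664/189225
char-poly roots: 196 and 784/189225
κ_2(A) = √(λ_max/λ_min) = √(196 / (784/189225)) = 217.5000
bound on ‖Δx‖/‖x‖: κ·ε = 217.5000·1/769 = 0.2828


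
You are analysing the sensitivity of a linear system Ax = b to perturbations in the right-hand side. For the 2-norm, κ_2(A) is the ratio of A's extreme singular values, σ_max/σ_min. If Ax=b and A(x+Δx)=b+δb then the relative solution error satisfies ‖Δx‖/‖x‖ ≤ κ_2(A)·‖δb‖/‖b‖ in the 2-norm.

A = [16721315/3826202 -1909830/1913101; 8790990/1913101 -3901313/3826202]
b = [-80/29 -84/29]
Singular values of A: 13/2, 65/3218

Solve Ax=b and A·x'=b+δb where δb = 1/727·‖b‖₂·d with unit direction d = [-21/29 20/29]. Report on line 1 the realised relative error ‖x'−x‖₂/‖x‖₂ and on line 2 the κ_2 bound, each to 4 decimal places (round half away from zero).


σ_max = 13/2, σ_min = 65/3218
κ = σ_max/σ_min = (13/2)/(65/3218) = 321.8000
bound on ‖Δx‖/‖x‖: κ·ε = 321.8000·1/727 = 0.4426
solve Ax = b  →  x = [-0.6004 0.1351]
2-norm of b is 4.0000; of x, 0.6154
δb = ε·‖b‖·d = [-0.0040 0.0038]; solving A·Δx = δb gives ‖Δx‖ = 0.2724
dividing the unrounded norms, ‖Δx‖/‖x‖ = 0.4426
tightness: 0.4426 against a bound of 0.4426; the bound is attained (ratio 1)

0.4426
0.4426


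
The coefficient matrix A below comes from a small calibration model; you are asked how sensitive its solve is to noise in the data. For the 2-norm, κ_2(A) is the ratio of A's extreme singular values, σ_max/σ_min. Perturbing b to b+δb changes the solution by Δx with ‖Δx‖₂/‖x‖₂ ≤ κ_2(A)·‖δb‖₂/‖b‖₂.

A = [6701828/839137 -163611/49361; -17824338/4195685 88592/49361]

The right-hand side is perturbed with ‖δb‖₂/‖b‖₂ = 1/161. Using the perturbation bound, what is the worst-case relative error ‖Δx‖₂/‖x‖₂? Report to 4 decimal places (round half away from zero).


AᵀA = [4984669510996/60912708025 -415385744508/12182541605; -415385744508/12182541605 34617101785/2436508321]; tr = 34615958909/360430225, det = 23059204/360430225
eigenvalues of AᵀA: λ = (tr ± √(tr²−4·det))/2 = 2401/25, 9604/14417209
σ_max=√(2401/25)=(49/5), σ_min=√(9604/14417209)=(98/3797) → κ = 379.7000
κ_2(A)·‖δb‖/‖b‖ = 2.3584

2.3584


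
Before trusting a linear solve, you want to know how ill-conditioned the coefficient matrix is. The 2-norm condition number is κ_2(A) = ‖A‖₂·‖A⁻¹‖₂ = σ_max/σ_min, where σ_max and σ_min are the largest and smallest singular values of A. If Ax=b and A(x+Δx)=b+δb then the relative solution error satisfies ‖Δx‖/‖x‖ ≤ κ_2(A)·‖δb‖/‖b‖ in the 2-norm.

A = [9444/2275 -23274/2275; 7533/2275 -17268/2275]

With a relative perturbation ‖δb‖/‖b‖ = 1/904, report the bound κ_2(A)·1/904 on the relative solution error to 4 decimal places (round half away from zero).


0.0890

M = AᵀA = [5837409/207025 -2799036/41405; -2799036/41405 33594516/207025]. tr(M)=9333/49, det(M)=171396/30625
char-poly roots: 4761/25 and 36/1225
κ = σ_max/σ_min = (69/5)/(6/35) = 80.5000
κ_2(A)·‖δb‖/‖b‖ = 0.0890


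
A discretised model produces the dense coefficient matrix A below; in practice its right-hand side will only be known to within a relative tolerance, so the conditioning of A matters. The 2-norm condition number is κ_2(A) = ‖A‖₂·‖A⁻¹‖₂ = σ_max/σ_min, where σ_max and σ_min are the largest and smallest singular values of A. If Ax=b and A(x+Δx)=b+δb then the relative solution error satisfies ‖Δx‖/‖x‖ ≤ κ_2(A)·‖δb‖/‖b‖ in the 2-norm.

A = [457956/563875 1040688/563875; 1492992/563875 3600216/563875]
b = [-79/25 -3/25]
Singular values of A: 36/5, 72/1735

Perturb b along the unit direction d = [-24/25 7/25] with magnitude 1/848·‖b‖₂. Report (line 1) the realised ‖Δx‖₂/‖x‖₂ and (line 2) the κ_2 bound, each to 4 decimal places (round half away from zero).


0.0012
0.2046

largest singular value 36/5, smallest 72/1735
condition number: (36/5) ÷ (72/1735) = 173.5000
bound on ‖Δx‖/‖x‖: κ·ε = 173.5000·1/848 = 0.2046
solve Ax = b  →  x = [-66.7842 27.6763]
‖b‖₂ = 3.1623 and ‖x‖₂ = 72.2918
Δx = A⁻¹·δb where δb = 1/848·3.1623·d; ‖Δx‖ = 0.0899
relative error = 0.0012
tightness: 0.0012 against a bound of 0.2046 (unrounded ratio ≈ 0.0061)


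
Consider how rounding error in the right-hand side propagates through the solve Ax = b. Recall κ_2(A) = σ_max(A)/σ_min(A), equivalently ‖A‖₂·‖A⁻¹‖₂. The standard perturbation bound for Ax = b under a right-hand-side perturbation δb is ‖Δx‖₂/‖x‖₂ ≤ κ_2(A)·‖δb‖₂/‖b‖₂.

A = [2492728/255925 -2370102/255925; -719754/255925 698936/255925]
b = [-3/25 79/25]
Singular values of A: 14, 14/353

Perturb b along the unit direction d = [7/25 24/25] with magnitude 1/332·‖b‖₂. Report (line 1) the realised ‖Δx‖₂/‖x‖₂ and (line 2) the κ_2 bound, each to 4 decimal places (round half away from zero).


0.0032
1.0633

largest singular value 14, smallest 14/353
κ_2(A) = 14 / (14/353) = 353.0000
perturbation bound = 353.0000·1/332 = 1.0633
solve Ax = b  →  x = [52.1158 54.8251]
2-norm of b is 3.1623; of x, 75.6429
with δb = [0.0027 0.0091], A·Δx = δb → ‖Δx‖ = 0.2402
realised ‖Δx‖/‖x‖ = 0.0032
so the bound overstates the realised error by a factor of ≈ 334.8854 (computed from the unrounded values)
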